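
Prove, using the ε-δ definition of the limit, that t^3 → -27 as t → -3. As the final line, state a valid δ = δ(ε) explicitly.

δ = min(2, ε/49)

Suppose ε > 0. We seek δ > 0 with 0 < |t + 3| < δ ⇒ |t^3 + 27| < ε.
Factor: t^3 + 27 = (t + 3)(t^2 - 3t + 9), so |t^3 + 27| = |t + 3|·|t^2 - 3t + 9|.
Restrict δ ≤ 2. Then |t + 3| < 2 gives |t| < 5, so by the triangle inequality |t^2 - 3t + 9| ≤ 5^2 + 3·5 + 9 = 49.
Hence |t^3 + 27| ≤ 49|t + 3|, which is < ε once |t + 3| < ε/49.
Take δ = min(2, ε/49). If 0 < |t + 3| < δ then both bounds hold and |t^3 + 27| ≤ 49|t + 3| < 49·(ε/49) = ε.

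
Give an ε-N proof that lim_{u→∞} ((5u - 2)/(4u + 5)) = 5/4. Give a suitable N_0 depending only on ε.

Fix ε > 0. We seek N_0 > 0 such that u > N_0 implies |(5u - 2)/(4u + 5) − (5/4)| < ε.
(5u - 2)/(4u + 5) − (5/4) = (4(5u - 2) − 5(4u + 5)) / (4(4u + 5)) = -33/(4(4u + 5)).
For u > 0 we have 4u + 5 > 4u, so |(5u - 2)/(4u + 5) − (5/4)| = 33/(4(4u + 5)) < 33/(4·4u) = (33/16)/u.
Thus |(5u - 2)/(4u + 5) − (5/4)| < ε whenever u > (33/16)/ε.
Take N_0 = (33/16)/ε. If u > N_0 then |(5u - 2)/(4u + 5) − (5/4)| < (33/16)/u < ε.

N_0 = (33/16)/ε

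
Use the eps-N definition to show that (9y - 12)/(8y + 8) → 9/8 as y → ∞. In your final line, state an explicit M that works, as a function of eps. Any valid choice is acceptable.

M = (21/8)/eps

Fix eps > 0. We seek M > 0 such that y > M implies |(9y - 12)/(8y + 8) − (9/8)| < eps.
(9y - 12)/(8y + 8) − (9/8) = (8(9y - 12) − 9(8y + 8)) / (8(8y + 8)) = -168/(8(8y + 8)).
For y > 0 we have 8y + 8 > 8y, so |(9y - 12)/(8y + 8) − (9/8)| = 168/(8(8y + 8)) < 168/(8·8y) = (21/8)/y.
Thus |(9y - 12)/(8y + 8) − (9/8)| < eps whenever y > (21/8)/eps.
Take M = (21/8)/eps. If y > M then |(9y - 12)/(8y + 8) − (9/8)| < (21/8)/y < eps.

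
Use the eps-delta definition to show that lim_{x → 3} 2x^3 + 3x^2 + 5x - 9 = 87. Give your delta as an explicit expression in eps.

delta = min(1, eps/100)

Fix eps > 0. We want delta > 0 such that 0 < |x − 3| < delta implies |(2x^3 + 3x^2 + 5x - 9) − 87| < eps.
(2x^3 + 3x^2 + 5x - 9) − 87 = 2x^3 + 3x^2 + 5x - 96 = (x − 3)(2x^2 + 9x + 32).
So |(2x^3 + 3x^2 + 5x - 9) − 87| = |x − 3|·|2x^2 + 9x + 32|.
Require delta ≤ 1. Then |x − 3| < 1 gives |x| < 4, and by the triangle inequality |2x^2 + 9x + 32| ≤ 2·4^2 + 9·4 + 32 = 100.
Hence |(2x^3 + 3x^2 + 5x - 9) − 87| ≤ 100|x − 3| < eps provided |x − 3| < eps/100.
Take delta = min(1, eps/100). Then 0 < |x − 3| < delta gives both |x − 3| < 1 and |x − 3| < eps/100, so |(2x^3 + 3x^2 + 5x - 9) − 87| < eps.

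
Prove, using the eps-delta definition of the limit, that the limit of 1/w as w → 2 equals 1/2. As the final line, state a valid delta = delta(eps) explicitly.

delta = min(1, 2eps)

Let eps > 0 be given. We seek delta > 0 such that 0 < |w − 2| < delta implies |1/w − (1/2)| < eps.
|1/w − (1/2)| = |2 − w|/(2·|w|) = |w − 2|/(2|w|).
Require delta ≤ 1 so that |w| > 2 − 1 = 1, hence 2|w| > 2.
Then |1/w − (1/2)| < |w − 2|/2, which is < eps when |w − 2| < 2eps.
Take delta = min(1, 2eps). Then 0 < |w − 2| < delta gives both |w − 2| < 1 and |w − 2| < 2eps, so |1/w − (1/2)| < eps.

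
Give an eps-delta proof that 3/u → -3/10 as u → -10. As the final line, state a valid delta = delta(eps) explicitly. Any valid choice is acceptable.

Suppose eps > 0. We seek delta > 0 such that 0 < |u + 10| < delta implies |3/u + 3/10| < eps.
|3/u + 3/10| = 3·|-10 − u|/(10·|u|) = 3|u + 10|/(10|u|).
Restrict delta ≤ 5. Then |u + 10| < 5 gives |u| > 5, so 10|u| > 50.
Then |3/u + 3/10| < 3|u + 10|/50, which is < eps when |u + 10| < (50/3)eps.
Take delta = min(5, (50/3)eps). Then 0 < |u + 10| < delta gives both |u + 10| < 5 and |u + 10| < (50/3)eps, so |3/u + 3/10| < eps.

delta = min(5, (50/3)eps)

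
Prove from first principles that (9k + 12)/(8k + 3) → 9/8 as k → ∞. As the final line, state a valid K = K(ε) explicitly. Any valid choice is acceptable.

K = (69/64)/ε

Fix ε > 0. For k ≥ 1, |(9k + 12)/(8k + 3) − (9/8)| = |69|/(8(8k + 3)) = 69/(8(8k + 3)).
Since 8k + 3 ≥ 8k for k ≥ 1, this is ≤ 69/(8·8k) = (69/64)/k.
So |(9k + 12)/(8k + 3) − (9/8)| < ε whenever k > (69/64)/ε.
Take K = (69/64)/ε. If k > K then |(9k + 12)/(8k + 3) − (9/8)| ≤ (69/64)/k < ε.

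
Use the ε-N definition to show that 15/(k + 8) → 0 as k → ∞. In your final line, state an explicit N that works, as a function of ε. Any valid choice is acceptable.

N = 15/ε

Let ε > 0. For k ≥ 1, |15/(k + 8) − 0| = 15/(k + 8) ≤ 15/k.
We need 15/k < ε, i.e. k > 15/ε.
Take N = 15/ε. If k > N then |15/(k + 8)| ≤ 15/k < ε.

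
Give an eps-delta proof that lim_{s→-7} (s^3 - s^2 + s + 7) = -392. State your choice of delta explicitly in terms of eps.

Let eps > 0 be given. We want delta > 0 such that 0 < |s + 7| < delta implies |(s^3 - s^2 + s + 7) + 392| < eps.
(s^3 - s^2 + s + 7) + 392 = s^3 - s^2 + s + 399 = (s + 7)(s^2 - 8s + 57).
So |(s^3 - s^2 + s + 7) + 392| = |s + 7|·|s^2 - 8s + 57|.
Assume first that |s + 7| < 1, so |s| < 8. Then |s^2 - 8s + 57| ≤ 8^2 + 8·8 + 57 = 185.
Hence |(s^3 - s^2 + s + 7) + 392| ≤ 185|s + 7| < eps provided |s + 7| < eps/185.
Take delta = min(1, eps/185). Then 0 < |s + 7| < delta gives both |s + 7| < 1 and |s + 7| < eps/185, so |(s^3 - s^2 + s + 7) + 392| < eps.

delta = min(1, eps/185)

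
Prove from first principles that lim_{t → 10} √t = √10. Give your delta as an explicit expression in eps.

delta = min(10, √10·eps)

Let eps > 0. We want delta > 0 such that 0 < |t − 10| < delta implies |√t − √10| < eps.
Multiplying by the conjugate, |√t − √10| = |t − 10|/(√t + √10).
Restrict delta ≤ 10 so that |t − 10| < 10 forces t > 0, and then √t + √10 > √10.
Hence |√t − √10| < |t − 10|/√10, which is < eps once |t − 10| < √10·eps.
Take delta = min(10, √10·eps). If 0 < |t − 10| < delta then t > 0 and |√t − √10| < |t − 10|/√10 < eps.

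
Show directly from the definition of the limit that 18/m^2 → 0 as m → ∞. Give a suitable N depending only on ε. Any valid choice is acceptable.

N = (18/ε)^{1/2}

Let ε > 0 be given. For m ≥ 1, |18/m^2 − 0| = 18/m^2.
18/m^2 < ε ⇔ m^2 > 18/ε ⇔ m > (18/ε)^{1/2}.
Take N = (18/ε)^{1/2}. Then m > N implies 18/m^2 < ε.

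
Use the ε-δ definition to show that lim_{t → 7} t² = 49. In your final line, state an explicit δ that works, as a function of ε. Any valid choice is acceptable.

Suppose ε > 0. We seek δ > 0 with 0 < |t − 7| < δ ⇒ |t² − 49| < ε.
Factor: t² − 49 = (t − 7)(t + 7), so |t² − 49| = |t − 7|·|t + 7|.
Impose δ ≤ 1 so that |t| < 8; then |t + 7| ≤ 15.
Hence |t² − 49| ≤ 15|t − 7|, which is < ε once |t − 7| < ε/15.
Take δ = min(1, ε/15). If 0 < |t − 7| < δ then both bounds hold and |t² − 49| ≤ 15|t − 7| < 15·(ε/15) = ε.

δ = min(1, ε/15)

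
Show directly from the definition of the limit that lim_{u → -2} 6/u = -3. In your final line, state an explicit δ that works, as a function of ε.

Suppose ε > 0. We seek δ > 0 such that 0 < |u + 2| < δ implies |6/u + 3| < ε.
|6/u + 3| = 6·|-2 − u|/(2·|u|) = 6|u + 2|/(2|u|).
Require δ ≤ 1 so that |u| > 2 − 1 = 1, hence 2|u| > 2.
Then |6/u + 3| < 6|u + 2|/2, which is < ε when |u + 2| < (1/3)ε.
Take δ = min(1, (1/3)ε). Then 0 < |u + 2| < δ gives both |u + 2| < 1 and |u + 2| < (1/3)ε, so |6/u + 3| < ε.

δ = min(1, (1/3)ε)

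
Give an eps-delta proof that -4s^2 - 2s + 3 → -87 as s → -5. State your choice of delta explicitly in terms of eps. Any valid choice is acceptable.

delta = min(2, eps/46)

Let eps > 0. We want delta > 0 such that 0 < |s + 5| < delta implies |(-4s^2 - 2s + 3) + 87| < eps.
(-4s^2 - 2s + 3) + 87 = -4s^2 - 2s + 90 = (s + 5)(-4s + 18).
So |(-4s^2 - 2s + 3) + 87| = |s + 5|·|-4s + 18|.
Require delta ≤ 2. Then |s + 5| < 2 gives |s| < 7, and by the triangle inequality |-4s + 18| ≤ 4·7 + 18 = 46.
Hence |(-4s^2 - 2s + 3) + 87| ≤ 46|s + 5| < eps provided |s + 5| < eps/46.
Take delta = min(2, eps/46). Then 0 < |s + 5| < delta gives both |s + 5| < 2 and |s + 5| < eps/46, so |(-4s^2 - 2s + 3) + 87| < eps.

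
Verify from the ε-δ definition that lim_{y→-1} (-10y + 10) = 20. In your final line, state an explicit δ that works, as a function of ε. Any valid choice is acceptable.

δ = ε/10

Let ε > 0 be given. We need δ > 0 so that 0 < |y + 1| < δ implies |(-10y + 10) − 20| < ε.
|(-10y + 10) − 20| = |-10y - 10| = 10|y + 1|.
So 10|y + 1| < ε exactly when |y + 1| < ε/10.
Choosing δ = ε/10 gives |(-10y + 10) − 20| = 10|y + 1| < ε whenever |y + 1| < δ.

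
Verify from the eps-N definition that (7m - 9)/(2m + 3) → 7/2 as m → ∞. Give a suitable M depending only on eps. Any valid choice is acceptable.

Let eps > 0. For m ≥ 1, |(7m - 9)/(2m + 3) − (7/2)| = |-39|/(2(2m + 3)) = 39/(2(2m + 3)).
Since 2m + 3 ≥ 2m for m ≥ 1, this is ≤ 39/(2·2m) = (39/4)/m.
So |(7m - 9)/(2m + 3) − (7/2)| < eps whenever m > (39/4)/eps.
Take M = (39/4)/eps. If m > M then |(7m - 9)/(2m + 3) − (7/2)| ≤ (39/4)/m < eps.

M = (39/4)/eps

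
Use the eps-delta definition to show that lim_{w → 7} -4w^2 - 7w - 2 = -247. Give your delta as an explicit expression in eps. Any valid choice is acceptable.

Let eps > 0 be given. We want delta > 0 such that 0 < |w − 7| < delta implies |(-4w^2 - 7w - 2) + 247| < eps.
(-4w^2 - 7w - 2) + 247 = -4w^2 - 7w + 245 = (w − 7)(-4w - 35).
So |(-4w^2 - 7w - 2) + 247| = |w − 7|·|-4w - 35|.
Require delta ≤ 1. Then |w − 7| < 1 gives |w| < 8, and by the triangle inequality |-4w - 35| ≤ 4·8 + 35 = 67.
Hence |(-4w^2 - 7w - 2) + 247| ≤ 67|w − 7| < eps provided |w − 7| < eps/67.
Choosing delta = min(1, eps/67) ensures both conditions, hence |(-4w^2 - 7w - 2) + 247| < eps.

delta = min(1, eps/67)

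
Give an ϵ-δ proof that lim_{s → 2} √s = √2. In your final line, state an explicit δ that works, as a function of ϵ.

δ = min(2, √2·ϵ)

Fix ϵ > 0. We want δ > 0 such that 0 < |s − 2| < δ implies |√s − √2| < ϵ.
Multiplying by the conjugate, |√s − √2| = |s − 2|/(√s + √2).
Restrict δ ≤ 2 so that |s − 2| < 2 forces s > 0, and then √s + √2 > √2.
Hence |√s − √2| < |s − 2|/√2, which is < ϵ once |s − 2| < √2·ϵ.
Take δ = min(2, √2·ϵ). If 0 < |s − 2| < δ then s > 0 and |√s − √2| < |s − 2|/√2 < ϵ.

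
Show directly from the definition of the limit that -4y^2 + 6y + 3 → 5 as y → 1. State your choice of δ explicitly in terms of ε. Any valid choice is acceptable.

δ = min(1, ε/10)

Suppose ε > 0. We want δ > 0 such that 0 < |y − 1| < δ implies |(-4y^2 + 6y + 3) − 5| < ε.
(-4y^2 + 6y + 3) − 5 = -4y^2 + 6y - 2 = (y − 1)(-4y + 2).
So |(-4y^2 + 6y + 3) − 5| = |y − 1|·|-4y + 2|.
Require δ ≤ 1. Then |y − 1| < 1 gives |y| < 2, and by the triangle inequality |-4y + 2| ≤ 4·2 + 2 = 10.
Hence |(-4y^2 + 6y + 3) − 5| ≤ 10|y − 1| < ε provided |y − 1| < ε/10.
Take δ = min(1, ε/10). Then 0 < |y − 1| < δ gives both |y − 1| < 1 and |y − 1| < ε/10, so |(-4y^2 + 6y + 3) − 5| < ε.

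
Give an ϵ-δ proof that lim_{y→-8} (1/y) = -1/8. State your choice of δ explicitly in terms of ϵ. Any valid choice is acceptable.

Suppose ϵ > 0. We seek δ > 0 such that 0 < |y + 8| < δ implies |1/y + 1/8| < ϵ.
|1/y + 1/8| = |-8 − y|/(8·|y|) = |y + 8|/(8|y|).
Restrict δ ≤ 4. Then |y + 8| < 4 gives |y| > 4, so 8|y| > 32.
Then |1/y + 1/8| < |y + 8|/32, which is < ϵ when |y + 8| < 32ϵ.
Take δ = min(4, 32ϵ). Then 0 < |y + 8| < δ gives both |y + 8| < 4 and |y + 8| < 32ϵ, so |1/y + 1/8| < ϵ.

δ = min(4, 32ϵ)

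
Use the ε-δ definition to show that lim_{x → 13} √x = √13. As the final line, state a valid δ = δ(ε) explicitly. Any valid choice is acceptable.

δ = min(13, √13·ε)

Let ε > 0 be given. We want δ > 0 such that 0 < |x − 13| < δ implies |√x − √13| < ε.
Rationalise: √x − √13 = (x − 13)/(√x + √13), so |√x − √13| = |x − 13|/(√x + √13).
Restrict δ ≤ 13 so that |x − 13| < 13 forces x > 0, and then √x + √13 > √13.
Hence |√x − √13| < |x − 13|/√13, which is < ε once |x − 13| < √13·ε.
Take δ = min(13, √13·ε). If 0 < |x − 13| < δ then x > 0 and |√x − √13| < |x − 13|/√13 < ε.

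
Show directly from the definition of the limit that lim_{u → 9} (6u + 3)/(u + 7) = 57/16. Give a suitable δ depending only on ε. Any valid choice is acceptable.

δ = min(8, (128/39)ε)

Let ε > 0. We want δ > 0 with 0 < |u − 9| < δ ⇒ |(6u + 3)/(u + 7) − (57/16)| < ε.
Combining over a common denominator, (6u + 3)/(u + 7) − (57/16) = [(6u + 3)·16 − 57·(u + 7)] / [16·(u + 7)] = 39(u − 9) / (16(u + 7)).
So |(6u + 3)/(u + 7) − (57/16)| = 39|u − 9| / (16·|u + 7|).
Restrict δ ≤ 8. Then |u − 9| < 8 gives |u + 7| = |(u − 9) + 16| ≥ 16 − 8 = 8.
Hence |(6u + 3)/(u + 7) − (57/16)| < 39|u − 9|/(16·8) = (39/128)|u − 9|, which is < ε once |u − 9| < (128/39)ε.
Take δ = min(8, (128/39)ε). Then 0 < |u − 9| < δ forces both bounds, so |(6u + 3)/(u + 7) − (57/16)| < ε.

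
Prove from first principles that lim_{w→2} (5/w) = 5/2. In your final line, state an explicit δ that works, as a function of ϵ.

Let ϵ > 0. We seek δ > 0 such that 0 < |w − 2| < δ implies |5/w − (5/2)| < ϵ.
|5/w − (5/2)| = 5·|2 − w|/(2·|w|) = 5|w − 2|/(2|w|).
Restrict δ ≤ 1. Then |w − 2| < 1 gives |w| > 1, so 2|w| > 2.
Then |5/w − (5/2)| < 5|w − 2|/2, which is < ϵ when |w − 2| < (2/5)ϵ.
Take δ = min(1, (2/5)ϵ). Then 0 < |w − 2| < δ gives both |w − 2| < 1 and |w − 2| < (2/5)ϵ, so |5/w − (5/2)| < ϵ.

δ = min(1, (2/5)ϵ)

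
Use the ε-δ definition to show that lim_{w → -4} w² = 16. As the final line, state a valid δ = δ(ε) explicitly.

Suppose ε > 0. We seek δ > 0 with 0 < |w + 4| < δ ⇒ |w² − 16| < ε.
Factor: w² − 16 = (w + 4)(w - 4), so |w² − 16| = |w + 4|·|w - 4|.
Impose δ ≤ 1 so that |w| < 5; then |w - 4| ≤ 9.
Hence |w² − 16| ≤ 9|w + 4|, which is < ε once |w + 4| < ε/9.
Take δ = min(1, ε/9). If 0 < |w + 4| < δ then both bounds hold and |w² − 16| ≤ 9|w + 4| < 9·(ε/9) = ε.

δ = min(1, ε/9)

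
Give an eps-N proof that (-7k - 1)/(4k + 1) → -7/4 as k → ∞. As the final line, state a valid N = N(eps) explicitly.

N = (3/16)/eps

Suppose eps > 0. For k ≥ 1, |(-7k - 1)/(4k + 1) + 7/4| = |3|/(4(4k + 1)) = 3/(4(4k + 1)).
Since 4k + 1 ≥ 4k for k ≥ 1, this is ≤ 3/(4·4k) = (3/16)/k.
So |(-7k - 1)/(4k + 1) + 7/4| < eps whenever k > (3/16)/eps.
Take N = (3/16)/eps. If k > N then |(-7k - 1)/(4k + 1) + 7/4| ≤ (3/16)/k < eps.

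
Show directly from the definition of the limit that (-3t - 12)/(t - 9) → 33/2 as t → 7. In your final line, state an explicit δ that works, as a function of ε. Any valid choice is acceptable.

Suppose ε > 0. We want δ > 0 with 0 < |t − 7| < δ ⇒ |(-3t - 12)/(t - 9) − (33/2)| < ε.
Combining over a common denominator, (-3t - 12)/(t - 9) − (33/2) = [(-3t - 12)·(-2) − (-33)·(t - 9)] / [(-2)·(t - 9)] = 39(t − 7) / ((-2)(t - 9)).
So |(-3t - 12)/(t - 9) − (33/2)| = 39|t − 7| / (2·|t − 9|).
Restrict δ ≤ 1. Then |t − 7| < 1 gives |t − 9| = |(t − 7) + (-2)| ≥ 2 − 1 = 1.
Hence |(-3t - 12)/(t - 9) − (33/2)| < 39|t − 7|/(2·1) = (39/2)|t − 7|, which is < ε once |t − 7| < (2/39)ε.
Take δ = min(1, (2/39)ε). Then 0 < |t − 7| < δ forces both bounds, so |(-3t - 12)/(t - 9) − (33/2)| < ε.

δ = min(1, (2/39)ε)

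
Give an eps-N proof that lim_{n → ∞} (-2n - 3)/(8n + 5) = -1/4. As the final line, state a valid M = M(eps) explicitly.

Fix eps > 0. For n ≥ 1, |(-2n - 3)/(8n + 5) + 1/4| = |-14|/(8(8n + 5)) = 14/(8(8n + 5)).
Since 8n + 5 ≥ 8n for n ≥ 1, this is ≤ 14/(8·8n) = (7/32)/n.
So |(-2n - 3)/(8n + 5) + 1/4| < eps whenever n > (7/32)/eps.
Take M = (7/32)/eps. If n > M then |(-2n - 3)/(8n + 5) + 1/4| ≤ (7/32)/n < eps.

M = (7/32)/eps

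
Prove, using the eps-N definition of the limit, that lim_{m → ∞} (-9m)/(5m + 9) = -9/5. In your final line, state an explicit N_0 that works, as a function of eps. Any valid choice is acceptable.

Suppose eps > 0. For m ≥ 1, |(-9m)/(5m + 9) + 9/5| = |81|/(5(5m + 9)) = 81/(5(5m + 9)).
Since 5m + 9 ≥ 5m for m ≥ 1, this is ≤ 81/(5·5m) = (81/25)/m.
So |(-9m)/(5m + 9) + 9/5| < eps whenever m > (81/25)/eps.
Take N_0 = (81/25)/eps. If m > N_0 then |(-9m)/(5m + 9) + 9/5| ≤ (81/25)/m < eps.

N_0 = (81/25)/eps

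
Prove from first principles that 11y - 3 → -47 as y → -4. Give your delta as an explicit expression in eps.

Let eps > 0 be given. We need delta > 0 so that 0 < |y + 4| < delta implies |(11y - 3) + 47| < eps.
Since (11y - 3) + 47 = 11(y + 4), we have |(11y - 3) + 47| = 11|y + 4|.
Thus it suffices that |y + 4| < eps/11.
Choosing delta = eps/11 gives |(11y - 3) + 47| = 11|y + 4| < eps whenever |y + 4| < delta.

delta = eps/11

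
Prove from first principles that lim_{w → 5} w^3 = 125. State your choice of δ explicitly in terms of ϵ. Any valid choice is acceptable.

δ = min(1, ϵ/91)

Suppose ϵ > 0. We seek δ > 0 with 0 < |w − 5| < δ ⇒ |w^3 − 125| < ϵ.
Factor: w^3 − 125 = (w − 5)(w^2 + 5w + 25), so |w^3 − 125| = |w − 5|·|w^2 + 5w + 25|.
Impose δ ≤ 1 so that |w| < 6; then |w^2 + 5w + 25| ≤ 91.
Hence |w^3 − 125| ≤ 91|w − 5|, which is < ϵ once |w − 5| < ϵ/91.
Take δ = min(1, ϵ/91). If 0 < |w − 5| < δ then both bounds hold and |w^3 − 125| ≤ 91|w − 5| < 91·(ϵ/91) = ϵ.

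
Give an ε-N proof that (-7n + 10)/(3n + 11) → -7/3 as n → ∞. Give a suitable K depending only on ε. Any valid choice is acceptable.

K = (107/9)/ε

Fix ε > 0. For n ≥ 1, |(-7n + 10)/(3n + 11) + 7/3| = |107|/(3(3n + 11)) = 107/(3(3n + 11)).
Since 3n + 11 ≥ 3n for n ≥ 1, this is ≤ 107/(3·3n) = (107/9)/n.
So |(-7n + 10)/(3n + 11) + 7/3| < ε whenever n > (107/9)/ε.
Take K = (107/9)/ε. If n > K then |(-7n + 10)/(3n + 11) + 7/3| ≤ (107/9)/n < ε.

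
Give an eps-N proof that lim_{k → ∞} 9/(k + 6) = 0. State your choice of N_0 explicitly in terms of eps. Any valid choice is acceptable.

N_0 = 9/eps

Let eps > 0 be given. For k ≥ 1, |9/(k + 6) − 0| = 9/(k + 6) ≤ 9/k.
We need 9/k < eps, i.e. k > 9/eps.
Take N_0 = 9/eps. If k > N_0 then |9/(k + 6)| ≤ 9/k < eps.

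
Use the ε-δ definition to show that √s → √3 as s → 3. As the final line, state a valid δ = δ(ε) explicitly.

δ = min(3, √3·ε)

Let ε > 0 be given. We want δ > 0 such that 0 < |s − 3| < δ implies |√s − √3| < ε.
Rationalise: √s − √3 = (s − 3)/(√s + √3), so |√s − √3| = |s − 3|/(√s + √3).
Restrict δ ≤ 3 so that |s − 3| < 3 forces s > 0, and then √s + √3 > √3.
Hence |√s − √3| < |s − 3|/√3, which is < ε once |s − 3| < √3·ε.
Take δ = min(3, √3·ε). If 0 < |s − 3| < δ then s > 0 and |√s − √3| < |s − 3|/√3 < ε.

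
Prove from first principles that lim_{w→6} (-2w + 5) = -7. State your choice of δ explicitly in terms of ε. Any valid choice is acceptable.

δ = ε/2

Let ε > 0. We need δ > 0 so that 0 < |w − 6| < δ implies |(-2w + 5) + 7| < ε.
|(-2w + 5) + 7| = |-2w + 12| = 2|w − 6|.
So 2|w − 6| < ε exactly when |w − 6| < ε/2.
Take δ = ε/2. If 0 < |w − 6| < δ then |(-2w + 5) + 7| = 2|w − 6| < 2·(ε/2) = ε.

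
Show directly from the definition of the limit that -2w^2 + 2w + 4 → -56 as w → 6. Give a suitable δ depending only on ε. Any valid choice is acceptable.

δ = min(1, ε/24)

Suppose ε > 0. We want δ > 0 such that 0 < |w − 6| < δ implies |(-2w^2 + 2w + 4) + 56| < ε.
(-2w^2 + 2w + 4) + 56 = -2w^2 + 2w + 60 = (w − 6)(-2w - 10).
So |(-2w^2 + 2w + 4) + 56| = |w − 6|·|-2w - 10|.
Require δ ≤ 1. Then |w − 6| < 1 gives |w| < 7, and by the triangle inequality |-2w - 10| ≤ 2·7 + 10 = 24.
Hence |(-2w^2 + 2w + 4) + 56| ≤ 24|w − 6| < ε provided |w − 6| < ε/24.
Take δ = min(1, ε/24). Then 0 < |w − 6| < δ gives both |w − 6| < 1 and |w − 6| < ε/24, so |(-2w^2 + 2w + 4) + 56| < ε.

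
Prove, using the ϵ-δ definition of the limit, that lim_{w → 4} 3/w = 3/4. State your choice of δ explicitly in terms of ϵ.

Fix ϵ > 0. We seek δ > 0 such that 0 < |w − 4| < δ implies |3/w − (3/4)| < ϵ.
|3/w − (3/4)| = 3·|4 − w|/(4·|w|) = 3|w − 4|/(4|w|).
Require δ ≤ 2 so that |w| > 4 − 2 = 2, hence 4|w| > 8.
Then |3/w − (3/4)| < 3|w − 4|/8, which is < ϵ when |w − 4| < (8/3)ϵ.
Take δ = min(2, (8/3)ϵ). Then 0 < |w − 4| < δ gives both |w − 4| < 2 and |w − 4| < (8/3)ϵ, so |3/w − (3/4)| < ϵ.

δ = min(2, (8/3)ϵ)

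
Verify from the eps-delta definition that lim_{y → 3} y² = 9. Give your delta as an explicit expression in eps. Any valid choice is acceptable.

Let eps > 0. We seek delta > 0 with 0 < |y − 3| < delta ⇒ |y² − 9| < eps.
Factor: y² − 9 = (y − 3)(y + 3), so |y² − 9| = |y − 3|·|y + 3|.
Restrict delta ≤ 1. Then |y − 3| < 1 gives |y| < 4, so by the triangle inequality |y + 3| ≤ 4 + 3 = 7.
Hence |y² − 9| ≤ 7|y − 3|, which is < eps once |y − 3| < eps/7.
Take delta = min(1, eps/7). If 0 < |y − 3| < delta then both bounds hold and |y² − 9| ≤ 7|y − 3| < 7·(eps/7) = eps.

delta = min(1, eps/7)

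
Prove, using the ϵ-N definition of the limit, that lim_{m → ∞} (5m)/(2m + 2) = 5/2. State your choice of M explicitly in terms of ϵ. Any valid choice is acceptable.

Suppose ϵ > 0. For m ≥ 1, |(5m)/(2m + 2) − (5/2)| = |-10|/(2(2m + 2)) = 10/(2(2m + 2)).
Since 2m + 2 ≥ 2m for m ≥ 1, this is ≤ 10/(2·2m) = (5/2)/m.
So |(5m)/(2m + 2) − (5/2)| < ϵ whenever m > (5/2)/ϵ.
Take M = (5/2)/ϵ. If m > M then |(5m)/(2m + 2) − (5/2)| ≤ (5/2)/m < ϵ.

M = (5/2)/ϵ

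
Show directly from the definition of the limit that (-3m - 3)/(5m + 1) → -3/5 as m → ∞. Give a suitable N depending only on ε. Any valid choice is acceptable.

Let ε > 0 be given. For m ≥ 1, |(-3m - 3)/(5m + 1) + 3/5| = |-12|/(5(5m + 1)) = 12/(5(5m + 1)).
Since 5m + 1 ≥ 5m for m ≥ 1, this is ≤ 12/(5·5m) = (12/25)/m.
So |(-3m - 3)/(5m + 1) + 3/5| < ε whenever m > (12/25)/ε.
Take N = (12/25)/ε. If m > N then |(-3m - 3)/(5m + 1) + 3/5| ≤ (12/25)/m < ε.

N = (12/25)/ε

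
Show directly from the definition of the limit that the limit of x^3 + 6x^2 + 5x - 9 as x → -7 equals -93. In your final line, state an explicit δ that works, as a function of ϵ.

Let ϵ > 0 be given. We want δ > 0 such that 0 < |x + 7| < δ implies |(x^3 + 6x^2 + 5x - 9) + 93| < ϵ.
(x^3 + 6x^2 + 5x - 9) + 93 = x^3 + 6x^2 + 5x + 84 = (x + 7)(x^2 - x + 12).
So |(x^3 + 6x^2 + 5x - 9) + 93| = |x + 7|·|x^2 - x + 12|.
Assume first that |x + 7| < 1, so |x| < 8. Then |x^2 - x + 12| ≤ 8^2 + 8 + 12 = 84.
Hence |(x^3 + 6x^2 + 5x - 9) + 93| ≤ 84|x + 7| < ϵ provided |x + 7| < ϵ/84.
Take δ = min(1, ϵ/84). Then 0 < |x + 7| < δ gives both |x + 7| < 1 and |x + 7| < ϵ/84, so |(x^3 + 6x^2 + 5x - 9) + 93| < ϵ.

δ = min(1, ϵ/84)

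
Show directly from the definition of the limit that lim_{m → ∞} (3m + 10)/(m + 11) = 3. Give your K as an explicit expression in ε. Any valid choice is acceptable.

K = 23/ε

Fix ε > 0. For m ≥ 1, |(3m + 10)/(m + 11) − 3| = |-23|/((m + 11)) = 23/((m + 11)).
Since m + 11 ≥ m for m ≥ 1, this is ≤ 23/(m) = 23/m.
So |(3m + 10)/(m + 11) − 3| < ε whenever m > 23/ε.
Take K = 23/ε. If m > K then |(3m + 10)/(m + 11) − 3| ≤ 23/m < ε.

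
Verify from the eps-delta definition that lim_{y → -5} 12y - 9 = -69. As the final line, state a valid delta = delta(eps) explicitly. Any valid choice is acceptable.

Let eps > 0. We need delta > 0 so that 0 < |y + 5| < delta implies |(12y - 9) + 69| < eps.
Since (12y - 9) + 69 = 12(y + 5), we have |(12y - 9) + 69| = 12|y + 5|.
So 12|y + 5| < eps exactly when |y + 5| < eps/12.
Take delta = eps/12. If 0 < |y + 5| < delta then |(12y - 9) + 69| = 12|y + 5| < 12·(eps/12) = eps.

delta = eps/12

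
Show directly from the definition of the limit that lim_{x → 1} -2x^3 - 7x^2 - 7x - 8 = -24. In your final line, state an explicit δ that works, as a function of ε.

Let ε > 0 be given. We want δ > 0 such that 0 < |x − 1| < δ implies |(-2x^3 - 7x^2 - 7x - 8) + 24| < ε.
(-2x^3 - 7x^2 - 7x - 8) + 24 = -2x^3 - 7x^2 - 7x + 16 = (x − 1)(-2x^2 - 9x - 16).
So |(-2x^3 - 7x^2 - 7x - 8) + 24| = |x − 1|·|-2x^2 - 9x - 16|.
Assume first that |x − 1| < 2, so |x| < 3. Then |-2x^2 - 9x - 16| ≤ 2·3^2 + 9·3 + 16 = 61.
Hence |(-2x^3 - 7x^2 - 7x - 8) + 24| ≤ 61|x − 1| < ε provided |x − 1| < ε/61.
Choosing δ = min(2, ε/61) ensures both conditions, hence |(-2x^3 - 7x^2 - 7x - 8) + 24| < ε.

δ = min(2, ε/61)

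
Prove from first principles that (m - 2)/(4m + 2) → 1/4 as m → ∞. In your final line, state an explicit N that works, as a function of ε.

N = (5/8)/ε

Let ε > 0. For m ≥ 1, |(m - 2)/(4m + 2) − (1/4)| = |-10|/(4(4m + 2)) = 10/(4(4m + 2)).
Since 4m + 2 ≥ 4m for m ≥ 1, this is ≤ 10/(4·4m) = (5/8)/m.
So |(m - 2)/(4m + 2) − (1/4)| < ε whenever m > (5/8)/ε.
Take N = (5/8)/ε. If m > N then |(m - 2)/(4m + 2) − (1/4)| ≤ (5/8)/m < ε.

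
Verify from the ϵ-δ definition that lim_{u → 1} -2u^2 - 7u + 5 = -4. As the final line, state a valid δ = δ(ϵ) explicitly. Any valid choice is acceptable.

Suppose ϵ > 0. We want δ > 0 such that 0 < |u − 1| < δ implies |(-2u^2 - 7u + 5) + 4| < ϵ.
(-2u^2 - 7u + 5) + 4 = -2u^2 - 7u + 9 = (u − 1)(-2u - 9).
So |(-2u^2 - 7u + 5) + 4| = |u − 1|·|-2u - 9|.
Require δ ≤ 1. Then |u − 1| < 1 gives |u| < 2, and by the triangle inequality |-2u - 9| ≤ 2·2 + 9 = 13.
Hence |(-2u^2 - 7u + 5) + 4| ≤ 13|u − 1| < ϵ provided |u − 1| < ϵ/13.
Choosing δ = min(1, ϵ/13) ensures both conditions, hence |(-2u^2 - 7u + 5) + 4| < ϵ.

δ = min(1, ϵ/13)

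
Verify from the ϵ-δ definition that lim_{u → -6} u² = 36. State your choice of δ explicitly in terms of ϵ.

δ = min(2, ϵ/14)

Let ϵ > 0 be given. We seek δ > 0 with 0 < |u + 6| < δ ⇒ |u² − 36| < ϵ.
Factor: u² − 36 = (u + 6)(u - 6), so |u² − 36| = |u + 6|·|u - 6|.
Restrict δ ≤ 2. Then |u + 6| < 2 gives |u| < 8, so by the triangle inequality |u - 6| ≤ 8 + 6 = 14.
Hence |u² − 36| ≤ 14|u + 6|, which is < ϵ once |u + 6| < ϵ/14.
Take δ = min(2, ϵ/14). If 0 < |u + 6| < δ then both bounds hold and |u² − 36| ≤ 14|u + 6| < 14·(ϵ/14) = ϵ.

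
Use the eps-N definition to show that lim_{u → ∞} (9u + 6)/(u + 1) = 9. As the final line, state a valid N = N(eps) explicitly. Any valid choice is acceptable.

N = 3/eps

Fix eps > 0. We seek N > 0 such that u > N implies |(9u + 6)/(u + 1) − 9| < eps.
(9u + 6)/(u + 1) − 9 = ((9u + 6) − 9(u + 1)) / ((u + 1)) = -3/((u + 1)).
For u > 0 we have u + 1 > u, so |(9u + 6)/(u + 1) − 9| = 3/((u + 1)) < 3/(u) = 3/u.
Thus |(9u + 6)/(u + 1) − 9| < eps whenever u > 3/eps.
Take N = 3/eps. If u > N then |(9u + 6)/(u + 1) − 9| < 3/u < eps.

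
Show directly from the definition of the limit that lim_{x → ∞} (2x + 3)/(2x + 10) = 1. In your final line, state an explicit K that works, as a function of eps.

Let eps > 0 be given. We seek K > 0 such that x > K implies |(2x + 3)/(2x + 10) − 1| < eps.
(2x + 3)/(2x + 10) − 1 = (2(2x + 3) − 2(2x + 10)) / (2(2x + 10)) = -14/(2(2x + 10)).
For x > 0 we have 2x + 10 > 2x, so |(2x + 3)/(2x + 10) − 1| = 14/(2(2x + 10)) < 14/(2·2x) = (7/2)/x.
Thus |(2x + 3)/(2x + 10) − 1| < eps whenever x > (7/2)/eps.
Take K = (7/2)/eps. If x > K then |(2x + 3)/(2x + 10) − 1| < (7/2)/x < eps.

K = (7/2)/eps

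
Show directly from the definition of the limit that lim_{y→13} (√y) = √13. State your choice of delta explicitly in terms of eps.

Fix eps > 0. We want delta > 0 such that 0 < |y − 13| < delta implies |√y − √13| < eps.
Multiplying by the conjugate, |√y − √13| = |y − 13|/(√y + √13).
Restrict delta ≤ 13 so that |y − 13| < 13 forces y > 0, and then √y + √13 > √13.
Hence |√y − √13| < |y − 13|/√13, which is < eps once |y − 13| < √13·eps.
Take delta = min(13, √13·eps). If 0 < |y − 13| < delta then y > 0 and |√y − √13| < |y − 13|/√13 < eps.

delta = min(13, √13·eps)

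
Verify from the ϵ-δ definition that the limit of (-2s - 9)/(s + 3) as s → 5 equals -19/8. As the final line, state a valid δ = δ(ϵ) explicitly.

δ = min(4, (32/3)ϵ)

Suppose ϵ > 0. We want δ > 0 with 0 < |s − 5| < δ ⇒ |(-2s - 9)/(s + 3) + 19/8| < ϵ.
Combining over a common denominator, (-2s - 9)/(s + 3) + 19/8 = [(-2s - 9)·8 − (-19)·(s + 3)] / [8·(s + 3)] = 3(s − 5) / (8(s + 3)).
So |(-2s - 9)/(s + 3) + 19/8| = 3|s − 5| / (8·|s + 3|).
Restrict δ ≤ 4. Then |s − 5| < 4 gives |s + 3| = |(s − 5) + 8| ≥ 8 − 4 = 4.
Hence |(-2s - 9)/(s + 3) + 19/8| < 3|s − 5|/(8·4) = (3/32)|s − 5|, which is < ϵ once |s − 5| < (32/3)ϵ.
Take δ = min(4, (32/3)ϵ). Then 0 < |s − 5| < δ forces both bounds, so |(-2s - 9)/(s + 3) + 19/8| < ϵ.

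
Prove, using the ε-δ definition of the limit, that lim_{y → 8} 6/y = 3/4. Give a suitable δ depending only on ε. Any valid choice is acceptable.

δ = min(4, (16/3)ε)

Suppose ε > 0. We seek δ > 0 such that 0 < |y − 8| < δ implies |6/y − (3/4)| < ε.
|6/y − (3/4)| = 6·|8 − y|/(8·|y|) = 6|y − 8|/(8|y|).
Require δ ≤ 4 so that |y| > 8 − 4 = 4, hence 8|y| > 32.
Then |6/y − (3/4)| < 6|y − 8|/32, which is < ε when |y − 8| < (16/3)ε.
Take δ = min(4, (16/3)ε). Then 0 < |y − 8| < δ gives both |y − 8| < 4 and |y − 8| < (16/3)ε, so |6/y − (3/4)| < ε.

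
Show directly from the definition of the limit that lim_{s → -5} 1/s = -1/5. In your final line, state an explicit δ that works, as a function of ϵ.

δ = min(5/2, (25/2)ϵ)

Let ϵ > 0 be given. We seek δ > 0 such that 0 < |s + 5| < δ implies |1/s + 1/5| < ϵ.
|1/s + 1/5| = |-5 − s|/(5·|s|) = |s + 5|/(5|s|).
Restrict δ ≤ 5/2. Then |s + 5| < 5/2 gives |s| > 5/2, so 5|s| > 25/2.
Then |1/s + 1/5| < |s + 5|/(25/2), which is < ϵ when |s + 5| < (25/2)ϵ.
Take δ = min(5/2, (25/2)ϵ). Then 0 < |s + 5| < δ gives both |s + 5| < 5/2 and |s + 5| < (25/2)ϵ, so |1/s + 1/5| < ϵ.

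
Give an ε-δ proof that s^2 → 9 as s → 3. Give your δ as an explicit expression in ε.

δ = min(2, ε/8)

Suppose ε > 0. We seek δ > 0 with 0 < |s − 3| < δ ⇒ |s^2 − 9| < ε.
Factor: s^2 − 9 = (s − 3)(s + 3), so |s^2 − 9| = |s − 3|·|s + 3|.
Restrict δ ≤ 2. Then |s − 3| < 2 gives |s| < 5, so by the triangle inequality |s + 3| ≤ 5 + 3 = 8.
Hence |s^2 − 9| ≤ 8|s − 3|, which is < ε once |s − 3| < ε/8.
Take δ = min(2, ε/8). If 0 < |s − 3| < δ then both bounds hold and |s^2 − 9| ≤ 8|s − 3| < 8·(ε/8) = ε.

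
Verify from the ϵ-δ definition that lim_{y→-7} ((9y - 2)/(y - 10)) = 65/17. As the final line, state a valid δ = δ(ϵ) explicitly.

δ = min(17/2, (289/176)ϵ)

Let ϵ > 0 be given. We want δ > 0 with 0 < |y + 7| < δ ⇒ |(9y - 2)/(y - 10) − (65/17)| < ϵ.
Combining over a common denominator, (9y - 2)/(y - 10) − (65/17) = [(9y - 2)·(-17) − (-65)·(y - 10)] / [(-17)·(y - 10)] = -88(y + 7) / ((-17)(y - 10)).
So |(9y - 2)/(y - 10) − (65/17)| = 88|y + 7| / (17·|y − 10|).
Require δ ≤ 17/2, so |y − 10| ≥ |-17| − |y + 7| > 17 − 17/2 = 17/2.
Hence |(9y - 2)/(y - 10) − (65/17)| < 88|y + 7|/(17·(17/2)) = (176/289)|y + 7|, which is < ϵ once |y + 7| < (289/176)ϵ.
Take δ = min(17/2, (289/176)ϵ). Then 0 < |y + 7| < δ forces both bounds, so |(9y - 2)/(y - 10) − (65/17)| < ϵ.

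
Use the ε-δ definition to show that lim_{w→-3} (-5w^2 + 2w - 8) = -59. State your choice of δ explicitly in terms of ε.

δ = min(1, ε/37)

Fix ε > 0. We want δ > 0 such that 0 < |w + 3| < δ implies |(-5w^2 + 2w - 8) + 59| < ε.
(-5w^2 + 2w - 8) + 59 = -5w^2 + 2w + 51 = (w + 3)(-5w + 17).
So |(-5w^2 + 2w - 8) + 59| = |w + 3|·|-5w + 17|.
Assume first that |w + 3| < 1, so |w| < 4. Then |-5w + 17| ≤ 5·4 + 17 = 37.
Hence |(-5w^2 + 2w - 8) + 59| ≤ 37|w + 3| < ε provided |w + 3| < ε/37.
Choosing δ = min(1, ε/37) ensures both conditions, hence |(-5w^2 + 2w - 8) + 59| < ε.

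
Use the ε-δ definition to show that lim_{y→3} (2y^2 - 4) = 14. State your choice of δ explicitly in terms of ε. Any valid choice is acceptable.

δ = min(2, ε/16)

Fix ε > 0. We want δ > 0 such that 0 < |y − 3| < δ implies |(2y^2 - 4) − 14| < ε.
(2y^2 - 4) − 14 = 2y^2 - 18 = (y − 3)(2y + 6).
So |(2y^2 - 4) − 14| = |y − 3|·|2y + 6|.
Require δ ≤ 2. Then |y − 3| < 2 gives |y| < 5, and by the triangle inequality |2y + 6| ≤ 2·5 + 6 = 16.
Hence |(2y^2 - 4) − 14| ≤ 16|y − 3| < ε provided |y − 3| < ε/16.
Choosing δ = min(2, ε/16) ensures both conditions, hence |(2y^2 - 4) − 14| < ε.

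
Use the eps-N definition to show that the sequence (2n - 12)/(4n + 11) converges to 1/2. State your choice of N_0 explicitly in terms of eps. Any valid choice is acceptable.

Let eps > 0 be given. For n ≥ 1, |(2n - 12)/(4n + 11) − (1/2)| = |-70|/(4(4n + 11)) = 70/(4(4n + 11)).
Since 4n + 11 ≥ 4n for n ≥ 1, this is ≤ 70/(4·4n) = (35/8)/n.
So |(2n - 12)/(4n + 11) − (1/2)| < eps whenever n > (35/8)/eps.
Take N_0 = (35/8)/eps. If n > N_0 then |(2n - 12)/(4n + 11) − (1/2)| ≤ (35/8)/n < eps.

N_0 = (35/8)/eps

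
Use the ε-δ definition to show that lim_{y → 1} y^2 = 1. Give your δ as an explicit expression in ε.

δ = min(2, ε/4)

Suppose ε > 0. We seek δ > 0 with 0 < |y − 1| < δ ⇒ |y^2 − 1| < ε.
Factor: y^2 − 1 = (y − 1)(y + 1), so |y^2 − 1| = |y − 1|·|y + 1|.
Restrict δ ≤ 2. Then |y − 1| < 2 gives |y| < 3, so by the triangle inequality |y + 1| ≤ 3 + 1 = 4.
Hence |y^2 − 1| ≤ 4|y − 1|, which is < ε once |y − 1| < ε/4.
Take δ = min(2, ε/4). If 0 < |y − 1| < δ then both bounds hold and |y^2 − 1| ≤ 4|y − 1| < 4·(ε/4) = ε.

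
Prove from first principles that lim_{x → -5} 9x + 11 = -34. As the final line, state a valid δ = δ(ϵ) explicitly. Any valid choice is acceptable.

Let ϵ > 0. We need δ > 0 so that 0 < |x + 5| < δ implies |(9x + 11) + 34| < ϵ.
Since (9x + 11) + 34 = 9(x + 5), we have |(9x + 11) + 34| = 9|x + 5|.
So 9|x + 5| < ϵ exactly when |x + 5| < ϵ/9.
Take δ = ϵ/9. If 0 < |x + 5| < δ then |(9x + 11) + 34| = 9|x + 5| < 9·(ϵ/9) = ϵ.

δ = ϵ/9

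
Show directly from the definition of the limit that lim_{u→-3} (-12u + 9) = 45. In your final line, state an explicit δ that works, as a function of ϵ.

Let ϵ > 0. We need δ > 0 so that 0 < |u + 3| < δ implies |(-12u + 9) − 45| < ϵ.
|(-12u + 9) − 45| = |-12u - 36| = 12|u + 3|.
So 12|u + 3| < ϵ exactly when |u + 3| < ϵ/12.
Take δ = ϵ/12. If 0 < |u + 3| < δ then |(-12u + 9) − 45| = 12|u + 3| < 12·(ϵ/12) = ϵ.

δ = ϵ/12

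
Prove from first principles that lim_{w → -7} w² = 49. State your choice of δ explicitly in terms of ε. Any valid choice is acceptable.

Let ε > 0. We seek δ > 0 with 0 < |w + 7| < δ ⇒ |w² − 49| < ε.
Factor: w² − 49 = (w + 7)(w - 7), so |w² − 49| = |w + 7|·|w - 7|.
Restrict δ ≤ 1. Then |w + 7| < 1 gives |w| < 8, so by the triangle inequality |w - 7| ≤ 8 + 7 = 15.
Hence |w² − 49| ≤ 15|w + 7|, which is < ε once |w + 7| < ε/15.
Take δ = min(1, ε/15). If 0 < |w + 7| < δ then both bounds hold and |w² − 49| ≤ 15|w + 7| < 15·(ε/15) = ε.

δ = min(1, ε/15)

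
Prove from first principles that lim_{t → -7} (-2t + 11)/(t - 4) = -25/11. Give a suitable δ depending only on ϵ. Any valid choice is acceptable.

δ = min(11/2, (121/6)ϵ)

Fix ϵ > 0. We want δ > 0 with 0 < |t + 7| < δ ⇒ |(-2t + 11)/(t - 4) + 25/11| < ϵ.
Combining over a common denominator, (-2t + 11)/(t - 4) + 25/11 = [(-2t + 11)·(-11) − 25·(t - 4)] / [(-11)·(t - 4)] = -3(t + 7) / ((-11)(t - 4)).
So |(-2t + 11)/(t - 4) + 25/11| = 3|t + 7| / (11·|t − 4|).
Require δ ≤ 11/2, so |t − 4| ≥ |-11| − |t + 7| > 11 − 11/2 = 11/2.
Hence |(-2t + 11)/(t - 4) + 25/11| < 3|t + 7|/(11·(11/2)) = (6/121)|t + 7|, which is < ϵ once |t + 7| < (121/6)ϵ.
Take δ = min(11/2, (121/6)ϵ). Then 0 < |t + 7| < δ forces both bounds, so |(-2t + 11)/(t - 4) + 25/11| < ϵ.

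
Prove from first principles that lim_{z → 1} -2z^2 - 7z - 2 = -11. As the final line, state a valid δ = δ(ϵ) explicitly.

δ = min(2, ϵ/15)

Fix ϵ > 0. We want δ > 0 such that 0 < |z − 1| < δ implies |(-2z^2 - 7z - 2) + 11| < ϵ.
(-2z^2 - 7z - 2) + 11 = -2z^2 - 7z + 9 = (z − 1)(-2z - 9).
So |(-2z^2 - 7z - 2) + 11| = |z − 1|·|-2z - 9|.
Assume first that |z − 1| < 2, so |z| < 3. Then |-2z - 9| ≤ 2·3 + 9 = 15.
Hence |(-2z^2 - 7z - 2) + 11| ≤ 15|z − 1| < ϵ provided |z − 1| < ϵ/15.
Choosing δ = min(2, ϵ/15) ensures both conditions, hence |(-2z^2 - 7z - 2) + 11| < ϵ.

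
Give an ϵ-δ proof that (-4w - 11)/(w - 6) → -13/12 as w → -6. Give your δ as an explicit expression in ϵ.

δ = min(6, (72/35)ϵ)

Let ϵ > 0. We want δ > 0 with 0 < |w + 6| < δ ⇒ |(-4w - 11)/(w - 6) + 13/12| < ϵ.
Combining over a common denominator, (-4w - 11)/(w - 6) + 13/12 = [(-4w - 11)·(-12) − 13·(w - 6)] / [(-12)·(w - 6)] = 35(w + 6) / ((-12)(w - 6)).
So |(-4w - 11)/(w - 6) + 13/12| = 35|w + 6| / (12·|w − 6|).
Require δ ≤ 6, so |w − 6| ≥ |-12| − |w + 6| > 12 − 6 = 6.
Hence |(-4w - 11)/(w - 6) + 13/12| < 35|w + 6|/(12·6) = (35/72)|w + 6|, which is < ϵ once |w + 6| < (72/35)ϵ.
Take δ = min(6, (72/35)ϵ). Then 0 < |w + 6| < δ forces both bounds, so |(-4w - 11)/(w - 6) + 13/12| < ϵ.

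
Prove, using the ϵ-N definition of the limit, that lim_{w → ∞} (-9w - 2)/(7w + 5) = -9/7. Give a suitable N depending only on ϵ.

N = (31/49)/ϵ

Let ϵ > 0 be given. We seek N > 0 such that w > N implies |(-9w - 2)/(7w + 5) + 9/7| < ϵ.
(-9w - 2)/(7w + 5) + 9/7 = (7(-9w - 2) − (-9)(7w + 5)) / (7(7w + 5)) = 31/(7(7w + 5)).
For w > 0 we have 7w + 5 > 7w, so |(-9w - 2)/(7w + 5) + 9/7| = 31/(7(7w + 5)) < 31/(7·7w) = (31/49)/w.
Thus |(-9w - 2)/(7w + 5) + 9/7| < ϵ whenever w > (31/49)/ϵ.
Take N = (31/49)/ϵ. If w > N then |(-9w - 2)/(7w + 5) + 9/7| < (31/49)/w < ϵ.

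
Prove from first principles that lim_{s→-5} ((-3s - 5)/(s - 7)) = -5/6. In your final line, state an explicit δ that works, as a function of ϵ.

δ = min(6, (36/13)ϵ)

Let ϵ > 0 be given. We want δ > 0 with 0 < |s + 5| < δ ⇒ |(-3s - 5)/(s - 7) + 5/6| < ϵ.
Combining over a common denominator, (-3s - 5)/(s - 7) + 5/6 = [(-3s - 5)·(-12) − 10·(s - 7)] / [(-12)·(s - 7)] = 26(s + 5) / ((-12)(s - 7)).
So |(-3s - 5)/(s - 7) + 5/6| = 26|s + 5| / (12·|s − 7|).
Restrict δ ≤ 6. Then |s + 5| < 6 gives |s − 7| = |(s + 5) + (-12)| ≥ 12 − 6 = 6.
Hence |(-3s - 5)/(s - 7) + 5/6| < 26|s + 5|/(12·6) = (13/36)|s + 5|, which is < ϵ once |s + 5| < (36/13)ϵ.
Take δ = min(6, (36/13)ϵ). Then 0 < |s + 5| < δ forces both bounds, so |(-3s - 5)/(s - 7) + 5/6| < ϵ.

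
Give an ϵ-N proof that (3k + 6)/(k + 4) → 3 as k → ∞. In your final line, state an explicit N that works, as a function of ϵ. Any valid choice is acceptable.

Let ϵ > 0 be given. For k ≥ 1, |(3k + 6)/(k + 4) − 3| = |-6|/((k + 4)) = 6/((k + 4)).
Since k + 4 ≥ k for k ≥ 1, this is ≤ 6/(k) = 6/k.
So |(3k + 6)/(k + 4) − 3| < ϵ whenever k > 6/ϵ.
Take N = 6/ϵ. If k > N then |(3k + 6)/(k + 4) − 3| ≤ 6/k < ϵ.

N = 6/ϵ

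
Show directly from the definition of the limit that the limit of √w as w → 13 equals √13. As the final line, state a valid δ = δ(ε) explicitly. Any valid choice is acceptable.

Fix ε > 0. We want δ > 0 such that 0 < |w − 13| < δ implies |√w − √13| < ε.
Rationalise: √w − √13 = (w − 13)/(√w + √13), so |√w − √13| = |w − 13|/(√w + √13).
Restrict δ ≤ 13 so that |w − 13| < 13 forces w > 0, and then √w + √13 > √13.
Hence |√w − √13| < |w − 13|/√13, which is < ε once |w − 13| < √13·ε.
Take δ = min(13, √13·ε). If 0 < |w − 13| < δ then w > 0 and |√w − √13| < |w − 13|/√13 < ε.

δ = min(13, √13·ε)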